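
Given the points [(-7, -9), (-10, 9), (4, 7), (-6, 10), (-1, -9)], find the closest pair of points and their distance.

Computing all pairwise distances among 5 points:

d((-7, -9), (-10, 9)) = 18.2483
d((-7, -9), (4, 7)) = 19.4165
d((-7, -9), (-6, 10)) = 19.0263
d((-7, -9), (-1, -9)) = 6.0
d((-10, 9), (4, 7)) = 14.1421
d((-10, 9), (-6, 10)) = 4.1231 <-- minimum
d((-10, 9), (-1, -9)) = 20.1246
d((4, 7), (-6, 10)) = 10.4403
d((4, 7), (-1, -9)) = 16.7631
d((-6, 10), (-1, -9)) = 19.6469

Closest pair: (-10, 9) and (-6, 10) with distance 4.1231

The closest pair is (-10, 9) and (-6, 10) with Euclidean distance 4.1231. For 5 points, brute-force pairwise comparison is shown above. For large n, the divide-and-conquer algorithm (sort by x, recurse on halves, check the dividing strip) achieves O(n log n).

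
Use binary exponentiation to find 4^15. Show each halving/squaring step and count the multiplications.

Computing 4^15 by squaring (build up from 4^1; each line after the first costs one multiplication):

4^1 = 4
4^2 = (4^1)^2 = 4^2 = 16
4^3 = 4 * 4^2 = 4 * 16 = 64
4^6 = (4^3)^2 = 64^2 = 4096
4^7 = 4 * 4^6 = 4 * 4096 = 16384
4^14 = (4^7)^2 = 16384^2 = 268435456
4^15 = 4 * 4^14 = 4 * 268435456 = 1073741824

Result: 1073741824
Multiplications needed: 6 (6 lines after 4^1)

4^15 = 1073741824. Using exponentiation by squaring, this requires 6 multiplications. The key idea: if the exponent is even, square the half-power; if odd, multiply by the base once.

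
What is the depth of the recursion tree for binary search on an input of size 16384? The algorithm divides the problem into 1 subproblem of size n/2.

For divide and conquer with division factor 2:

Problem sizes at each level:
Level 0: 16384
Level 1: 8192
Level 2: 4096
Level 3: 2048
Level 4: 1024
Level 5: 512
Level 6: 256
Level 7: 128
Level 8: 64
Level 9: 32
Level 10: 16
Level 11: 8
Level 12: 4
Level 13: 2
Level 14: 1

The root is level 0 and the size-1 base case is level 14 (the tree spans levels 0 through 14, i.e. 15 levels counting the root), so the depth is the number of divisions: log_2(16384) = 14

The recursion tree depth is log_2(16384) = 14. At each level, the problem size is divided by 2, so it takes 14 divisions to reduce to a base case of size 1. The algorithm makes 1 recursive call at each level.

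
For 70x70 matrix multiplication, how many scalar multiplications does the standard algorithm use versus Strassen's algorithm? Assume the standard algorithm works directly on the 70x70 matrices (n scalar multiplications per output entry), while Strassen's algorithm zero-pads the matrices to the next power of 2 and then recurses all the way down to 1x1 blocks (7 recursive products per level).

Matrix multiplication for 70x70 matrices:

Strassen's algorithm requires power-of-2 dimensions. Pad 70x70 to 128x128 (next power of 2).

Standard algorithm: 70^3 = 343000 multiplications
Strassen's algorithm: 7^(log2(128)) = 7^7 = 823543 multiplications
Difference: 343000 - 823543 = -480543 (Strassen uses MORE here due to padding overhead — for small or just-over-power-of-2 n, padding can outweigh the per-level savings)

Standard: 343000 multiplications (70^3). Strassen: 823543 multiplications (7^7, after padding to 128x128). Strassen reduces 8 recursive multiplications to 7 at each level.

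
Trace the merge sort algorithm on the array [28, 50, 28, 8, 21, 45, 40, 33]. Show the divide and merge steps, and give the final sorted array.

Merge sort trace:

Split: [28, 50, 28, 8, 21, 45, 40, 33] -> [28, 50, 28, 8] and [21, 45, 40, 33]
  Split: [28, 50, 28, 8] -> [28, 50] and [28, 8]
    Split: [28, 50] -> [28] and [50]
    Merge: [28] + [50] -> [28, 50]
    Split: [28, 8] -> [28] and [8]
    Merge: [28] + [8] -> [8, 28]
  Merge: [28, 50] + [8, 28] -> [8, 28, 28, 50]
  Split: [21, 45, 40, 33] -> [21, 45] and [40, 33]
    Split: [21, 45] -> [21] and [45]
    Merge: [21] + [45] -> [21, 45]
    Split: [40, 33] -> [40] and [33]
    Merge: [40] + [33] -> [33, 40]
  Merge: [21, 45] + [33, 40] -> [21, 33, 40, 45]
Merge: [8, 28, 28, 50] + [21, 33, 40, 45] -> [8, 21, 28, 28, 33, 40, 45, 50]

Final sorted array: [8, 21, 28, 28, 33, 40, 45, 50]

The merge sort proceeds by recursively splitting the array and merging sorted halves.
After all merges, the sorted array is [8, 21, 28, 28, 33, 40, 45, 50].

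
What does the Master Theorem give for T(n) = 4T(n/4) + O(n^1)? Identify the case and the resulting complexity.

Master Theorem for T(n) = 4T(n/4) + O(n^1):

a = 4, b = 4, c = 1
log_b(a) = log_4(4) = 1.0000

Case 2: c = 1 = log_4(4) = 1.0000
T(n) = O(n^1 log n) = O(n log n)

For T(n) = 4T(n/4) + O(n^1): log_4(4) = 1.0000. This is Case 2 of the Master Theorem (c = log_b(a), equal work at all levels), giving O(n log n).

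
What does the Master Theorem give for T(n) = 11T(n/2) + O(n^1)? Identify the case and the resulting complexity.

Master Theorem for T(n) = 11T(n/2) + O(n^1):

a = 11, b = 2, c = 1
log_b(a) = log_2(11) = 3.4594

Case 1: c = 1 < log_2(11) = 3.4594
T(n) = O(n^(log_2 11))

For T(n) = 11T(n/2) + O(n^1): log_2(11) = 3.4594. This is Case 1 of the Master Theorem (c < log_b(a), work dominated by leaves), giving O(n^(log_2 11)).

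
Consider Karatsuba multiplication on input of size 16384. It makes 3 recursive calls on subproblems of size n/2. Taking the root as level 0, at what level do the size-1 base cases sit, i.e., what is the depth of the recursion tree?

For divide and conquer with division factor 2:

Problem sizes at each level:
Level 0: 16384
Level 1: 8192
Level 2: 4096
Level 3: 2048
Level 4: 1024
Level 5: 512
Level 6: 256
Level 7: 128
Level 8: 64
Level 9: 32
Level 10: 16
Level 11: 8
Level 12: 4
Level 13: 2
Level 14: 1

The root is level 0 and the size-1 base case is level 14 (the tree spans levels 0 through 14, i.e. 15 levels counting the root), so the depth is the number of divisions: log_2(16384) = 14

The recursion tree depth is log_2(16384) = 14. At each level, the problem size is divided by 2, so it takes 14 divisions to reduce to a base case of size 1. The algorithm makes 3 recursive calls at each level.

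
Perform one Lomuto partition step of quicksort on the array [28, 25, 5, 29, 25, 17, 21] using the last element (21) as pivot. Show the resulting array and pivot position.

Lomuto partition with pivot = 21:

Initial array: [28, 25, 5, 29, 25, 17, 21]

arr[0]=28 > 21: no swap
arr[1]=25 > 21: no swap
arr[2]=5 <= 21: swap with position 0, array becomes [5, 25, 28, 29, 25, 17, 21]
arr[3]=29 > 21: no swap
arr[4]=25 > 21: no swap
arr[5]=17 <= 21: swap with position 1, array becomes [5, 17, 28, 29, 25, 25, 21]

Place pivot at position 2: [5, 17, 21, 29, 25, 25, 28]
Pivot position: 2

After partitioning with pivot 21, the array becomes [5, 17, 21, 29, 25, 25, 28]. The pivot is placed at index 2. All elements to the left of the pivot are <= 21, and all elements to the right are > 21.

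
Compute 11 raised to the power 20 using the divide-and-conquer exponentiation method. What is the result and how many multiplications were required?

Computing 11^20 by squaring (build up from 11^1; each line after the first costs one multiplication):

11^1 = 11
11^2 = (11^1)^2 = 11^2 = 121
11^4 = (11^2)^2 = 121^2 = 14641
11^5 = 11 * 11^4 = 11 * 14641 = 161051
11^10 = (11^5)^2 = 161051^2 = 25937424601
11^20 = (11^10)^2 = 25937424601^2 = 672749994932560009201

Result: 672749994932560009201
Multiplications needed: 5 (5 lines after 11^1)

11^20 = 672749994932560009201. Using exponentiation by squaring, this requires 5 multiplications. The key idea: if the exponent is even, square the half-power; if odd, multiply by the base once.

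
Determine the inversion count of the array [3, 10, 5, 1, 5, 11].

Finding inversions in [3, 10, 5, 1, 5, 11]:

(0, 3): arr[0]=3 > arr[3]=1
(1, 2): arr[1]=10 > arr[2]=5
(1, 3): arr[1]=10 > arr[3]=1
(1, 4): arr[1]=10 > arr[4]=5
(2, 3): arr[2]=5 > arr[3]=1

Total inversions: 5

The array has 5 inversion(s): (0,3), (1,2), (1,3), (1,4), (2,3). Each pair (i,j) satisfies i < j and arr[i] > arr[j].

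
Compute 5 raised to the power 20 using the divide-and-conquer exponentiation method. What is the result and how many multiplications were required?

Computing 5^20 by squaring (build up from 5^1; each line after the first costs one multiplication):

5^1 = 5
5^2 = (5^1)^2 = 5^2 = 25
5^4 = (5^2)^2 = 25^2 = 625
5^5 = 5 * 5^4 = 5 * 625 = 3125
5^10 = (5^5)^2 = 3125^2 = 9765625
5^20 = (5^10)^2 = 9765625^2 = 95367431640625

Result: 95367431640625
Multiplications needed: 5 (5 lines after 5^1)

5^20 = 95367431640625. Using exponentiation by squaring, this requires 5 multiplications. The key idea: if the exponent is even, square the half-power; if odd, multiply by the base once.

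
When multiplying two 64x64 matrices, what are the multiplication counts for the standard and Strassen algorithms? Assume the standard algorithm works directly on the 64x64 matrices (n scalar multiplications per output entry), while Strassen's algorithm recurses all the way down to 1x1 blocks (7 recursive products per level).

Matrix multiplication for 64x64 matrices:

Standard algorithm: 64^3 = 262144 multiplications
Strassen's algorithm: 7^(log2(64)) = 7^6 = 117649 multiplications
Savings: 262144 - 117649 = 144495 multiplications

Standard: 262144 multiplications (64^3). Strassen: 117649 multiplications (7^6). Strassen reduces 8 recursive multiplications to 7 at each level.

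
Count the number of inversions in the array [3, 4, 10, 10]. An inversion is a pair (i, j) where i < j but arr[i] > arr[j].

Finding inversions in [3, 4, 10, 10]:


Total inversions: 0

The array has 0 inversions. It is already sorted.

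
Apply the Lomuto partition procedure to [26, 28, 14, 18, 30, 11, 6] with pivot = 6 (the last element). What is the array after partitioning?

Lomuto partition with pivot = 6:

Initial array: [26, 28, 14, 18, 30, 11, 6]

arr[0]=26 > 6: no swap
arr[1]=28 > 6: no swap
arr[2]=14 > 6: no swap
arr[3]=18 > 6: no swap
arr[4]=30 > 6: no swap
arr[5]=11 > 6: no swap

Place pivot at position 0: [6, 28, 14, 18, 30, 11, 26]
Pivot position: 0

After partitioning with pivot 6, the array becomes [6, 28, 14, 18, 30, 11, 26]. The pivot is placed at index 0. All elements to the left of the pivot are <= 6, and all elements to the right are > 6.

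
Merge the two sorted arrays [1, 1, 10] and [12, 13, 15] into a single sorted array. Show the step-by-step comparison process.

Merging process:

Compare 1 vs 12: take 1 from left. Merged: [1]
Compare 1 vs 12: take 1 from left. Merged: [1, 1]
Compare 10 vs 12: take 10 from left. Merged: [1, 1, 10]
Append remaining from right: [12, 13, 15]. Merged: [1, 1, 10, 12, 13, 15]

Final merged array: [1, 1, 10, 12, 13, 15]
Total comparisons: 3

The merged array is [1, 1, 10, 12, 13, 15], requiring 3 comparisons. The merge step runs in O(n) time where n is the total number of elements.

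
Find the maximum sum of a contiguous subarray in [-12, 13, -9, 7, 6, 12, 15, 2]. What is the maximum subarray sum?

Using Kadane's algorithm on [-12, 13, -9, 7, 6, 12, 15, 2]:

Scanning through the array:
Position 1 (value 13): max_ending_here = 13, max_so_far = 13
Position 2 (value -9): max_ending_here = 4, max_so_far = 13
Position 3 (value 7): max_ending_here = 11, max_so_far = 13
Position 4 (value 6): max_ending_here = 17, max_so_far = 17
Position 5 (value 12): max_ending_here = 29, max_so_far = 29
Position 6 (value 15): max_ending_here = 44, max_so_far = 44
Position 7 (value 2): max_ending_here = 46, max_so_far = 46

Maximum subarray: [13, -9, 7, 6, 12, 15, 2]
Maximum sum: 46

The maximum subarray is [13, -9, 7, 6, 12, 15, 2] with sum 46. This subarray runs from index 1 to index 7.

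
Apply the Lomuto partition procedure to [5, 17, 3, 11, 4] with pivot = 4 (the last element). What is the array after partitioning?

Lomuto partition with pivot = 4:

Initial array: [5, 17, 3, 11, 4]

arr[0]=5 > 4: no swap
arr[1]=17 > 4: no swap
arr[2]=3 <= 4: swap with position 0, array becomes [3, 17, 5, 11, 4]
arr[3]=11 > 4: no swap

Place pivot at position 1: [3, 4, 5, 11, 17]
Pivot position: 1

After partitioning with pivot 4, the array becomes [3, 4, 5, 11, 17]. The pivot is placed at index 1. All elements to the left of the pivot are <= 4, and all elements to the right are > 4.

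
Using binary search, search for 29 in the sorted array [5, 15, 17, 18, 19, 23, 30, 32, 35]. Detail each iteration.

Binary search for 29 in [5, 15, 17, 18, 19, 23, 30, 32, 35]:

lo=0, hi=8, mid=4, arr[mid]=19 -> 19 < 29, search right half
lo=5, hi=8, mid=6, arr[mid]=30 -> 30 > 29, search left half
lo=5, hi=5, mid=5, arr[mid]=23 -> 23 < 29, search right half
lo=6 > hi=5, target 29 not found

Binary search determines that 29 is not in the array after 3 comparisons. The search space was exhausted without finding the target.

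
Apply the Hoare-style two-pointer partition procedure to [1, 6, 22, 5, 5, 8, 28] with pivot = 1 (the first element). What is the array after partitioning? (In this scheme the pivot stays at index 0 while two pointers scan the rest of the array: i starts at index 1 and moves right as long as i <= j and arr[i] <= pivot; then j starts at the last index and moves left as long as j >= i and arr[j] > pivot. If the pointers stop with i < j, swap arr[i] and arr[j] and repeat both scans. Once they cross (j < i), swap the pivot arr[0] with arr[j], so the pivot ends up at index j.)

Hoare-style two-pointer partition with pivot = 1:

Initial array: [1, 6, 22, 5, 5, 8, 28]

Pointers start at i = 1, j = 6.
i ends at 1, j ends at 0: the pointers have crossed (j < i), so scanning stops.

j = 0, so swapping arr[0] with arr[j] leaves the pivot at position 0: [1, 6, 22, 5, 5, 8, 28]
Pivot position: 0

After partitioning with pivot 1, the array becomes [1, 6, 22, 5, 5, 8, 28]. The pivot is placed at index 0. All elements to the left of the pivot are <= 1, and all elements to the right are > 1.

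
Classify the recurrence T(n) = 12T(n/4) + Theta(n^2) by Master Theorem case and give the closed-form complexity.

Master Theorem for T(n) = 12T(n/4) + O(n^2):

a = 12, b = 4, c = 2
log_b(a) = log_4(12) = 1.7925

Case 3: c = 2 > log_4(12) = 1.7925
T(n) = O(n^2) = O(n^2)

For T(n) = 12T(n/4) + O(n^2): log_4(12) = 1.7925. This is Case 3 of the Master Theorem (c > log_b(a), work dominated by root), giving O(n^2).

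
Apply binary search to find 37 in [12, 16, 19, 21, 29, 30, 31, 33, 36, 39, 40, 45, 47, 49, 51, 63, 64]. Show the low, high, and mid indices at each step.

Binary search for 37 in [12, 16, 19, 21, 29, 30, 31, 33, 36, 39, 40, 45, 47, 49, 51, 63, 64]:

lo=0, hi=16, mid=8, arr[mid]=36 -> 36 < 37, search right half
lo=9, hi=16, mid=12, arr[mid]=47 -> 47 > 37, search left half
lo=9, hi=11, mid=10, arr[mid]=40 -> 40 > 37, search left half
lo=9, hi=9, mid=9, arr[mid]=39 -> 39 > 37, search left half
lo=9 > hi=8, target 37 not found

Binary search determines that 37 is not in the array after 4 comparisons. The search space was exhausted without finding the target.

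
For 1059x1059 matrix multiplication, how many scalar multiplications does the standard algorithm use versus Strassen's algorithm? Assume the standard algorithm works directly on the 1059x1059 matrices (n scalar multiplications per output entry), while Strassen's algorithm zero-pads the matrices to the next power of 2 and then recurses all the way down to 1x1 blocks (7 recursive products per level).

Matrix multiplication for 1059x1059 matrices:

Strassen's algorithm requires power-of-2 dimensions. Pad 1059x1059 to 2048x2048 (next power of 2).

Standard algorithm: 1059^3 = 1187648379 multiplications
Strassen's algorithm: 7^(log2(2048)) = 7^11 = 1977326743 multiplications
Difference: 1187648379 - 1977326743 = -789678364 (Strassen uses MORE here due to padding overhead — for small or just-over-power-of-2 n, padding can outweigh the per-level savings)

Standard: 1187648379 multiplications (1059^3). Strassen: 1977326743 multiplications (7^11, after padding to 2048x2048). Strassen reduces 8 recursive multiplications to 7 at each level.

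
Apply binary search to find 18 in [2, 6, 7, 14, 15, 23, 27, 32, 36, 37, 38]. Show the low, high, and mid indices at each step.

Binary search for 18 in [2, 6, 7, 14, 15, 23, 27, 32, 36, 37, 38]:

lo=0, hi=10, mid=5, arr[mid]=23 -> 23 > 18, search left half
lo=0, hi=4, mid=2, arr[mid]=7 -> 7 < 18, search right half
lo=3, hi=4, mid=3, arr[mid]=14 -> 14 < 18, search right half
lo=4, hi=4, mid=4, arr[mid]=15 -> 15 < 18, search right half
lo=5 > hi=4, target 18 not found

Binary search determines that 18 is not in the array after 4 comparisons. The search space was exhausted without finding the target.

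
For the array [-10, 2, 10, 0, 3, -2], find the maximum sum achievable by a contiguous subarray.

Using Kadane's algorithm on [-10, 2, 10, 0, 3, -2]:

Scanning through the array:
Position 1 (value 2): max_ending_here = 2, max_so_far = 2
Position 2 (value 10): max_ending_here = 12, max_so_far = 12
Position 3 (value 0): max_ending_here = 12, max_so_far = 12
Position 4 (value 3): max_ending_here = 15, max_so_far = 15
Position 5 (value -2): max_ending_here = 13, max_so_far = 15

Maximum subarray: [2, 10, 0, 3]
Maximum sum: 15

The maximum subarray is [2, 10, 0, 3] with sum 15. This subarray runs from index 1 to index 4.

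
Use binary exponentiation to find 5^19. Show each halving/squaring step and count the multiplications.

Computing 5^19 by squaring (build up from 5^1; each line after the first costs one multiplication):

5^1 = 5
5^2 = (5^1)^2 = 5^2 = 25
5^4 = (5^2)^2 = 25^2 = 625
5^8 = (5^4)^2 = 625^2 = 390625
5^9 = 5 * 5^8 = 5 * 390625 = 1953125
5^18 = (5^9)^2 = 1953125^2 = 3814697265625
5^19 = 5 * 5^18 = 5 * 3814697265625 = 19073486328125

Result: 19073486328125
Multiplications needed: 6 (6 lines after 5^1)

5^19 = 19073486328125. Using exponentiation by squaring, this requires 6 multiplications. The key idea: if the exponent is even, square the half-power; if odd, multiply by the base once.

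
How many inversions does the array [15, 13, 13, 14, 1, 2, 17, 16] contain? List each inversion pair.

Finding inversions in [15, 13, 13, 14, 1, 2, 17, 16]:

(0, 1): arr[0]=15 > arr[1]=13
(0, 2): arr[0]=15 > arr[2]=13
(0, 3): arr[0]=15 > arr[3]=14
(0, 4): arr[0]=15 > arr[4]=1
(0, 5): arr[0]=15 > arr[5]=2
(1, 4): arr[1]=13 > arr[4]=1
(1, 5): arr[1]=13 > arr[5]=2
(2, 4): arr[2]=13 > arr[4]=1
(2, 5): arr[2]=13 > arr[5]=2
(3, 4): arr[3]=14 > arr[4]=1
(3, 5): arr[3]=14 > arr[5]=2
(6, 7): arr[6]=17 > arr[7]=16

Total inversions: 12

The array has 12 inversion(s): (0,1), (0,2), (0,3), (0,4), (0,5), (1,4), (1,5), (2,4), (2,5), (3,4), (3,5), (6,7). Each pair (i,j) satisfies i < j and arr[i] > arr[j].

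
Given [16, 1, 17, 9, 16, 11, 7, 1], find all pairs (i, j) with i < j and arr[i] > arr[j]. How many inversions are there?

Finding inversions in [16, 1, 17, 9, 16, 11, 7, 1]:

(0, 1): arr[0]=16 > arr[1]=1
(0, 3): arr[0]=16 > arr[3]=9
(0, 5): arr[0]=16 > arr[5]=11
(0, 6): arr[0]=16 > arr[6]=7
(0, 7): arr[0]=16 > arr[7]=1
(2, 3): arr[2]=17 > arr[3]=9
(2, 4): arr[2]=17 > arr[4]=16
(2, 5): arr[2]=17 > arr[5]=11
(2, 6): arr[2]=17 > arr[6]=7
(2, 7): arr[2]=17 > arr[7]=1
(3, 6): arr[3]=9 > arr[6]=7
(3, 7): arr[3]=9 > arr[7]=1
(4, 5): arr[4]=16 > arr[5]=11
(4, 6): arr[4]=16 > arr[6]=7
(4, 7): arr[4]=16 > arr[7]=1
(5, 6): arr[5]=11 > arr[6]=7
(5, 7): arr[5]=11 > arr[7]=1
(6, 7): arr[6]=7 > arr[7]=1

Total inversions: 18

The array has 18 inversion(s): (0,1), (0,3), (0,5), (0,6), (0,7), (2,3), (2,4), (2,5), (2,6), (2,7), (3,6), (3,7), (4,5), (4,6), (4,7), (5,6), (5,7), (6,7). Each pair (i,j) satisfies i < j and arr[i] > arr[j].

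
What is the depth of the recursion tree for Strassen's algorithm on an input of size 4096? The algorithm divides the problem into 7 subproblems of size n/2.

For divide and conquer with division factor 2:

Problem sizes at each level:
Level 0: 4096
Level 1: 2048
Level 2: 1024
Level 3: 512
Level 4: 256
Level 5: 128
Level 6: 64
Level 7: 32
Level 8: 16
Level 9: 8
Level 10: 4
Level 11: 2
Level 12: 1

The root is level 0 and the size-1 base case is level 12 (the tree spans levels 0 through 12, i.e. 13 levels counting the root), so the depth is the number of divisions: log_2(4096) = 12

The recursion tree depth is log_2(4096) = 12. At each level, the problem size is divided by 2, so it takes 12 divisions to reduce to a base case of size 1. The algorithm makes 7 recursive calls at each level.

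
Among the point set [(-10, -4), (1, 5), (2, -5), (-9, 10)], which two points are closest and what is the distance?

Computing all pairwise distances among 4 points:

d((-10, -4), (1, 5)) = 14.2127
d((-10, -4), (2, -5)) = 12.0416
d((-10, -4), (-9, 10)) = 14.0357
d((1, 5), (2, -5)) = 10.0499 <-- minimum
d((1, 5), (-9, 10)) = 11.1803
d((2, -5), (-9, 10)) = 18.6011

Closest pair: (1, 5) and (2, -5) with distance 10.0499

The closest pair is (1, 5) and (2, -5) with Euclidean distance 10.0499. For 4 points, brute-force pairwise comparison is shown above. For large n, the divide-and-conquer algorithm (sort by x, recurse on halves, check the dividing strip) achieves O(n log n).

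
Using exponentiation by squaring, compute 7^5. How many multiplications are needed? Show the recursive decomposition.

Computing 7^5 by squaring (build up from 7^1; each line after the first costs one multiplication):

7^1 = 7
7^2 = (7^1)^2 = 7^2 = 49
7^4 = (7^2)^2 = 49^2 = 2401
7^5 = 7 * 7^4 = 7 * 2401 = 16807

Result: 16807
Multiplications needed: 3 (3 lines after 7^1)

7^5 = 16807. Using exponentiation by squaring, this requires 3 multiplications. The key idea: if the exponent is even, square the half-power; if odd, multiply by the base once.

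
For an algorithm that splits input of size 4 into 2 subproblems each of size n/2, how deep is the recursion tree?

For divide and conquer with division factor 2:

Problem sizes at each level:
Level 0: 4
Level 1: 2
Level 2: 1

The root is level 0 and the size-1 base case is level 2 (the tree spans levels 0 through 2, i.e. 3 levels counting the root), so the depth is the number of divisions: log_2(4) = 2

The recursion tree depth is log_2(4) = 2. At each level, the problem size is divided by 2, so it takes 2 divisions to reduce to a base case of size 1. The algorithm makes 2 recursive calls at each level.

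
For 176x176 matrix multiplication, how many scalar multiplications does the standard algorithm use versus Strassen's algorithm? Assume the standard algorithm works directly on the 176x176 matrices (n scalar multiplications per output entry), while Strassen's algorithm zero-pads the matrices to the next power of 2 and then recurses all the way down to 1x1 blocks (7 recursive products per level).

Matrix multiplication for 176x176 matrices:

Strassen's algorithm requires power-of-2 dimensions. Pad 176x176 to 256x256 (next power of 2).

Standard algorithm: 176^3 = 5451776 multiplications
Strassen's algorithm: 7^(log2(256)) = 7^8 = 5764801 multiplications
Difference: 5451776 - 5764801 = -313025 (Strassen uses MORE here due to padding overhead — for small or just-over-power-of-2 n, padding can outweigh the per-level savings)

Standard: 5451776 multiplications (176^3). Strassen: 5764801 multiplications (7^8, after padding to 256x256). Strassen reduces 8 recursive multiplications to 7 at each level.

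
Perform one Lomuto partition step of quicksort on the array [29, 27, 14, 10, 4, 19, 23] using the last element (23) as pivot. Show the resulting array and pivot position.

Lomuto partition with pivot = 23:

Initial array: [29, 27, 14, 10, 4, 19, 23]

arr[0]=29 > 23: no swap
arr[1]=27 > 23: no swap
arr[2]=14 <= 23: swap with position 0, array becomes [14, 27, 29, 10, 4, 19, 23]
arr[3]=10 <= 23: swap with position 1, array becomes [14, 10, 29, 27, 4, 19, 23]
arr[4]=4 <= 23: swap with position 2, array becomes [14, 10, 4, 27, 29, 19, 23]
arr[5]=19 <= 23: swap with position 3, array becomes [14, 10, 4, 19, 29, 27, 23]

Place pivot at position 4: [14, 10, 4, 19, 23, 27, 29]
Pivot position: 4

After partitioning with pivot 23, the array becomes [14, 10, 4, 19, 23, 27, 29]. The pivot is placed at index 4. All elements to the left of the pivot are <= 23, and all elements to the right are > 23.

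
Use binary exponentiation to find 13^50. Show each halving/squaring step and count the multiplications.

Computing 13^50 by squaring (build up from 13^1; each line after the first costs one multiplication):

13^1 = 13
13^2 = (13^1)^2 = 13^2 = 169
13^3 = 13 * 13^2 = 13 * 169 = 2197
13^6 = (13^3)^2 = 2197^2 = 4826809
13^12 = (13^6)^2 = 4826809^2 = 23298085122481
13^24 = (13^12)^2 = 23298085122481^2 = 542800770374370512771595361
13^25 = 13 * 13^24 = 13 * 542800770374370512771595361 = 7056410014866816666030739693
13^50 = (13^25)^2 = 7056410014866816666030739693^2 = 49792922297912707801714181535533618316401192004725734249

Result: 49792922297912707801714181535533618316401192004725734249
Multiplications needed: 7 (7 lines after 13^1)

13^50 = 49792922297912707801714181535533618316401192004725734249. Using exponentiation by squaring, this requires 7 multiplications. The key idea: if the exponent is even, square the half-power; if odd, multiply by the base once.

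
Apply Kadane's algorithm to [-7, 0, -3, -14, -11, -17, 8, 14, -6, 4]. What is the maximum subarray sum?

Using Kadane's algorithm on [-7, 0, -3, -14, -11, -17, 8, 14, -6, 4]:

Scanning through the array:
Position 1 (value 0): max_ending_here = 0, max_so_far = 0
Position 2 (value -3): max_ending_here = -3, max_so_far = 0
Position 3 (value -14): max_ending_here = -14, max_so_far = 0
Position 4 (value -11): max_ending_here = -11, max_so_far = 0
Position 5 (value -17): max_ending_here = -17, max_so_far = 0
Position 6 (value 8): max_ending_here = 8, max_so_far = 8
Position 7 (value 14): max_ending_here = 22, max_so_far = 22
Position 8 (value -6): max_ending_here = 16, max_so_far = 22
Position 9 (value 4): max_ending_here = 20, max_so_far = 22

Maximum subarray: [8, 14]
Maximum sum: 22

The maximum subarray is [8, 14] with sum 22. This subarray runs from index 6 to index 7.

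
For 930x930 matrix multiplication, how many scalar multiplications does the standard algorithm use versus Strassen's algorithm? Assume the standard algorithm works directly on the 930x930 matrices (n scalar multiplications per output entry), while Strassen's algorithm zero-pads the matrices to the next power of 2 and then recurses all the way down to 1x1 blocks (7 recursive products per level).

Matrix multiplication for 930x930 matrices:

Strassen's algorithm requires power-of-2 dimensions. Pad 930x930 to 1024x1024 (next power of 2).

Standard algorithm: 930^3 = 804357000 multiplications
Strassen's algorithm: 7^(log2(1024)) = 7^10 = 282475249 multiplications
Savings: 804357000 - 282475249 = 521881751 multiplications

Standard: 804357000 multiplications (930^3). Strassen: 282475249 multiplications (7^10, after padding to 1024x1024). Strassen reduces 8 recursive multiplications to 7 at each level.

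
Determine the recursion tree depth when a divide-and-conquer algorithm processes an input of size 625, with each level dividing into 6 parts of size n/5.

For divide and conquer with division factor 5:

Problem sizes at each level:
Level 0: 625
Level 1: 125
Level 2: 25
Level 3: 5
Level 4: 1

The root is level 0 and the size-1 base case is level 4 (the tree spans levels 0 through 4, i.e. 5 levels counting the root), so the depth is the number of divisions: log_5(625) = 4

The recursion tree depth is log_5(625) = 4. At each level, the problem size is divided by 5, so it takes 4 divisions to reduce to a base case of size 1. The algorithm makes 6 recursive calls at each level.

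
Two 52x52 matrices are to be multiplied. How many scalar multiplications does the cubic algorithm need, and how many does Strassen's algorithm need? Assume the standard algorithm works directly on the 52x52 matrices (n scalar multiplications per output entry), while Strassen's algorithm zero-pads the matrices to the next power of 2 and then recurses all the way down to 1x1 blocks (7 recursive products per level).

Matrix multiplication for 52x52 matrices:

Strassen's algorithm requires power-of-2 dimensions. Pad 52x52 to 64x64 (next power of 2).

Standard algorithm: 52^3 = 140608 multiplications
Strassen's algorithm: 7^(log2(64)) = 7^6 = 117649 multiplications
Savings: 140608 - 117649 = 22959 multiplications

Standard: 140608 multiplications (52^3). Strassen: 117649 multiplications (7^6, after padding to 64x64). Strassen reduces 8 recursive multiplications to 7 at each level.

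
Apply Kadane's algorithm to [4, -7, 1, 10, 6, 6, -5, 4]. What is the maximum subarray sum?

Using Kadane's algorithm on [4, -7, 1, 10, 6, 6, -5, 4]:

Scanning through the array:
Position 1 (value -7): max_ending_here = -3, max_so_far = 4
Position 2 (value 1): max_ending_here = 1, max_so_far = 4
Position 3 (value 10): max_ending_here = 11, max_so_far = 11
Position 4 (value 6): max_ending_here = 17, max_so_far = 17
Position 5 (value 6): max_ending_here = 23, max_so_far = 23
Position 6 (value -5): max_ending_here = 18, max_so_far = 23
Position 7 (value 4): max_ending_here = 22, max_so_far = 23

Maximum subarray: [1, 10, 6, 6]
Maximum sum: 23

The maximum subarray is [1, 10, 6, 6] with sum 23. This subarray runs from index 2 to index 5.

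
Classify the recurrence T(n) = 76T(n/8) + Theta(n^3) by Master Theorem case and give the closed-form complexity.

Master Theorem for T(n) = 76T(n/8) + O(n^3):

a = 76, b = 8, c = 3
log_b(a) = log_8(76) = 2.0826

Case 3: c = 3 > log_8(76) = 2.0826
T(n) = O(n^3) = O(n^3)

For T(n) = 76T(n/8) + O(n^3): log_8(76) = 2.0826. This is Case 3 of the Master Theorem (c > log_b(a), work dominated by root), giving O(n^3).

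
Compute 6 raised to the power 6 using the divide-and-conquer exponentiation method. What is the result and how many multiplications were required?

Computing 6^6 by squaring (build up from 6^1; each line after the first costs one multiplication):

6^1 = 6
6^2 = (6^1)^2 = 6^2 = 36
6^3 = 6 * 6^2 = 6 * 36 = 216
6^6 = (6^3)^2 = 216^2 = 46656

Result: 46656
Multiplications needed: 3 (3 lines after 6^1)

6^6 = 46656. Using exponentiation by squaring, this requires 3 multiplications. The key idea: if the exponent is even, square the half-power; if odd, multiply by the base once.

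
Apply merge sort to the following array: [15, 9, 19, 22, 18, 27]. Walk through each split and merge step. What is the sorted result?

Merge sort trace:

Split: [15, 9, 19, 22, 18, 27] -> [15, 9, 19] and [22, 18, 27]
  Split: [15, 9, 19] -> [15] and [9, 19]
    Split: [9, 19] -> [9] and [19]
    Merge: [9] + [19] -> [9, 19]
  Merge: [15] + [9, 19] -> [9, 15, 19]
  Split: [22, 18, 27] -> [22] and [18, 27]
    Split: [18, 27] -> [18] and [27]
    Merge: [18] + [27] -> [18, 27]
  Merge: [22] + [18, 27] -> [18, 22, 27]
Merge: [9, 15, 19] + [18, 22, 27] -> [9, 15, 18, 19, 22, 27]

Final sorted array: [9, 15, 18, 19, 22, 27]

The merge sort proceeds by recursively splitting the array and merging sorted halves.
After all merges, the sorted array is [9, 15, 18, 19, 22, 27].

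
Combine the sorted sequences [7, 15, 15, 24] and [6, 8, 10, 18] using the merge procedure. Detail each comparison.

Merging process:

Compare 7 vs 6: take 6 from right. Merged: [6]
Compare 7 vs 8: take 7 from left. Merged: [6, 7]
Compare 15 vs 8: take 8 from right. Merged: [6, 7, 8]
Compare 15 vs 10: take 10 from right. Merged: [6, 7, 8, 10]
Compare 15 vs 18: take 15 from left. Merged: [6, 7, 8, 10, 15]
Compare 15 vs 18: take 15 from left. Merged: [6, 7, 8, 10, 15, 15]
Compare 24 vs 18: take 18 from right. Merged: [6, 7, 8, 10, 15, 15, 18]
Append remaining from left: [24]. Merged: [6, 7, 8, 10, 15, 15, 18, 24]

Final merged array: [6, 7, 8, 10, 15, 15, 18, 24]
Total comparisons: 7

The merged array is [6, 7, 8, 10, 15, 15, 18, 24], requiring 7 comparisons. The merge step runs in O(n) time where n is the total number of elements.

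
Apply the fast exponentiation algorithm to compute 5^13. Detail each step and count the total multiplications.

Computing 5^13 by squaring (build up from 5^1; each line after the first costs one multiplication):

5^1 = 5
5^2 = (5^1)^2 = 5^2 = 25
5^3 = 5 * 5^2 = 5 * 25 = 125
5^6 = (5^3)^2 = 125^2 = 15625
5^12 = (5^6)^2 = 15625^2 = 244140625
5^13 = 5 * 5^12 = 5 * 244140625 = 1220703125

Result: 1220703125
Multiplications needed: 5 (5 lines after 5^1)

5^13 = 1220703125. Using exponentiation by squaring, this requires 5 multiplications. The key idea: if the exponent is even, square the half-power; if odd, multiply by the base once.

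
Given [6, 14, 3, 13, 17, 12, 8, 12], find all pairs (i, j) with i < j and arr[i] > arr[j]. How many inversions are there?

Finding inversions in [6, 14, 3, 13, 17, 12, 8, 12]:

(0, 2): arr[0]=6 > arr[2]=3
(1, 2): arr[1]=14 > arr[2]=3
(1, 3): arr[1]=14 > arr[3]=13
(1, 5): arr[1]=14 > arr[5]=12
(1, 6): arr[1]=14 > arr[6]=8
(1, 7): arr[1]=14 > arr[7]=12
(3, 5): arr[3]=13 > arr[5]=12
(3, 6): arr[3]=13 > arr[6]=8
(3, 7): arr[3]=13 > arr[7]=12
(4, 5): arr[4]=17 > arr[5]=12
(4, 6): arr[4]=17 > arr[6]=8
(4, 7): arr[4]=17 > arr[7]=12
(5, 6): arr[5]=12 > arr[6]=8

Total inversions: 13

The array has 13 inversion(s): (0,2), (1,2), (1,3), (1,5), (1,6), (1,7), (3,5), (3,6), (3,7), (4,5), (4,6), (4,7), (5,6). Each pair (i,j) satisfies i < j and arr[i] > arr[j].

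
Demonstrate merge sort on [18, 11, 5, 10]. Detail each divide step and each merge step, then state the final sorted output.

Merge sort trace:

Split: [18, 11, 5, 10] -> [18, 11] and [5, 10]
  Split: [18, 11] -> [18] and [11]
  Merge: [18] + [11] -> [11, 18]
  Split: [5, 10] -> [5] and [10]
  Merge: [5] + [10] -> [5, 10]
Merge: [11, 18] + [5, 10] -> [5, 10, 11, 18]

Final sorted array: [5, 10, 11, 18]

The merge sort proceeds by recursively splitting the array and merging sorted halves.
After all merges, the sorted array is [5, 10, 11, 18].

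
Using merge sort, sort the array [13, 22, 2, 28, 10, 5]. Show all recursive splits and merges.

Merge sort trace:

Split: [13, 22, 2, 28, 10, 5] -> [13, 22, 2] and [28, 10, 5]
  Split: [13, 22, 2] -> [13] and [22, 2]
    Split: [22, 2] -> [22] and [2]
    Merge: [22] + [2] -> [2, 22]
  Merge: [13] + [2, 22] -> [2, 13, 22]
  Split: [28, 10, 5] -> [28] and [10, 5]
    Split: [10, 5] -> [10] and [5]
    Merge: [10] + [5] -> [5, 10]
  Merge: [28] + [5, 10] -> [5, 10, 28]
Merge: [2, 13, 22] + [5, 10, 28] -> [2, 5, 10, 13, 22, 28]

Final sorted array: [2, 5, 10, 13, 22, 28]

The merge sort proceeds by recursively splitting the array and merging sorted halves.
After all merges, the sorted array is [2, 5, 10, 13, 22, 28].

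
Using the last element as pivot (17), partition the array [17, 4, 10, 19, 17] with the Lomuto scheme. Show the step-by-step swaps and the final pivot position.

Lomuto partition with pivot = 17:

Initial array: [17, 4, 10, 19, 17]

arr[0]=17 <= 17: swap with position 0, array becomes [17, 4, 10, 19, 17]
arr[1]=4 <= 17: swap with position 1, array becomes [17, 4, 10, 19, 17]
arr[2]=10 <= 17: swap with position 2, array becomes [17, 4, 10, 19, 17]
arr[3]=19 > 17: no swap

Place pivot at position 3: [17, 4, 10, 17, 19]
Pivot position: 3

After partitioning with pivot 17, the array becomes [17, 4, 10, 17, 19]. The pivot is placed at index 3. All elements to the left of the pivot are <= 17, and all elements to the right are > 17.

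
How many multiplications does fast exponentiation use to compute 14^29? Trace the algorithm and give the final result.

Computing 14^29 by squaring (build up from 14^1; each line after the first costs one multiplication):

14^1 = 14
14^2 = (14^1)^2 = 14^2 = 196
14^3 = 14 * 14^2 = 14 * 196 = 2744
14^6 = (14^3)^2 = 2744^2 = 7529536
14^7 = 14 * 14^6 = 14 * 7529536 = 105413504
14^14 = (14^7)^2 = 105413504^2 = 11112006825558016
14^28 = (14^14)^2 = 11112006825558016^2 = 123476695691247935826229781856256
14^29 = 14 * 14^28 = 14 * 123476695691247935826229781856256 = 1728673739677471101567216945987584

Result: 1728673739677471101567216945987584
Multiplications needed: 7 (7 lines after 14^1)

14^29 = 1728673739677471101567216945987584. Using exponentiation by squaring, this requires 7 multiplications. The key idea: if the exponent is even, square the half-power; if odd, multiply by the base once.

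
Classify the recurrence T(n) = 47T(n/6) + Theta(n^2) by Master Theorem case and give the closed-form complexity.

Master Theorem for T(n) = 47T(n/6) + O(n^2):

a = 47, b = 6, c = 2
log_b(a) = log_6(47) = 2.1488

Case 1: c = 2 < log_6(47) = 2.1488
T(n) = O(n^(log_6 47))

For T(n) = 47T(n/6) + O(n^2): log_6(47) = 2.1488. This is Case 1 of the Master Theorem (c < log_b(a), work dominated by leaves), giving O(n^(log_6 47)).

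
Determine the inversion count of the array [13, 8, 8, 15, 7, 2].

Finding inversions in [13, 8, 8, 15, 7, 2]:

(0, 1): arr[0]=13 > arr[1]=8
(0, 2): arr[0]=13 > arr[2]=8
(0, 4): arr[0]=13 > arr[4]=7
(0, 5): arr[0]=13 > arr[5]=2
(1, 4): arr[1]=8 > arr[4]=7
(1, 5): arr[1]=8 > arr[5]=2
(2, 4): arr[2]=8 > arr[4]=7
(2, 5): arr[2]=8 > arr[5]=2
(3, 4): arr[3]=15 > arr[4]=7
(3, 5): arr[3]=15 > arr[5]=2
(4, 5): arr[4]=7 > arr[5]=2

Total inversions: 11

The array has 11 inversion(s): (0,1), (0,2), (0,4), (0,5), (1,4), (1,5), (2,4), (2,5), (3,4), (3,5), (4,5). Each pair (i,j) satisfies i < j and arr[i] > arr[j].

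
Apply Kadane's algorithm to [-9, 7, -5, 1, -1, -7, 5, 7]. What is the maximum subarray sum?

Using Kadane's algorithm on [-9, 7, -5, 1, -1, -7, 5, 7]:

Scanning through the array:
Position 1 (value 7): max_ending_here = 7, max_so_far = 7
Position 2 (value -5): max_ending_here = 2, max_so_far = 7
Position 3 (value 1): max_ending_here = 3, max_so_far = 7
Position 4 (value -1): max_ending_here = 2, max_so_far = 7
Position 5 (value -7): max_ending_here = -5, max_so_far = 7
Position 6 (value 5): max_ending_here = 5, max_so_far = 7
Position 7 (value 7): max_ending_here = 12, max_so_far = 12

Maximum subarray: [5, 7]
Maximum sum: 12

The maximum subarray is [5, 7] with sum 12. This subarray runs from index 6 to index 7.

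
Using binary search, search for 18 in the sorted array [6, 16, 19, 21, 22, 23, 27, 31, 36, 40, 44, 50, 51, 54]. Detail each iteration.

Binary search for 18 in [6, 16, 19, 21, 22, 23, 27, 31, 36, 40, 44, 50, 51, 54]:

lo=0, hi=13, mid=6, arr[mid]=27 -> 27 > 18, search left half
lo=0, hi=5, mid=2, arr[mid]=19 -> 19 > 18, search left half
lo=0, hi=1, mid=0, arr[mid]=6 -> 6 < 18, search right half
lo=1, hi=1, mid=1, arr[mid]=16 -> 16 < 18, search right half
lo=2 > hi=1, target 18 not found

Binary search determines that 18 is not in the array after 4 comparisons. The search space was exhausted without finding the target.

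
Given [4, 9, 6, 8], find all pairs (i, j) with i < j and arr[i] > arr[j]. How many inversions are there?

Finding inversions in [4, 9, 6, 8]:

(1, 2): arr[1]=9 > arr[2]=6
(1, 3): arr[1]=9 > arr[3]=8

Total inversions: 2

The array has 2 inversion(s): (1,2), (1,3). Each pair (i,j) satisfies i < j and arr[i] > arr[j].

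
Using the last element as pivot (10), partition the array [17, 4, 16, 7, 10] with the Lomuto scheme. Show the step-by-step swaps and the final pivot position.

Lomuto partition with pivot = 10:

Initial array: [17, 4, 16, 7, 10]

arr[0]=17 > 10: no swap
arr[1]=4 <= 10: swap with position 0, array becomes [4, 17, 16, 7, 10]
arr[2]=16 > 10: no swap
arr[3]=7 <= 10: swap with position 1, array becomes [4, 7, 16, 17, 10]

Place pivot at position 2: [4, 7, 10, 17, 16]
Pivot position: 2

After partitioning with pivot 10, the array becomes [4, 7, 10, 17, 16]. The pivot is placed at index 2. All elements to the left of the pivot are <= 10, and all elements to the right are > 10.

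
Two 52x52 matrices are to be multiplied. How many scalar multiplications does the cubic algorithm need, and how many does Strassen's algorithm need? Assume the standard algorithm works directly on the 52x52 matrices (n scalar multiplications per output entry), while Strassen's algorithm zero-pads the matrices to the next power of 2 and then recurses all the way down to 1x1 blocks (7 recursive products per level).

Matrix multiplication for 52x52 matrices:

Strassen's algorithm requires power-of-2 dimensions. Pad 52x52 to 64x64 (next power of 2).

Standard algorithm: 52^3 = 140608 multiplications
Strassen's algorithm: 7^(log2(64)) = 7^6 = 117649 multiplications
Savings: 140608 - 117649 = 22959 multiplications

Standard: 140608 multiplications (52^3). Strassen: 117649 multiplications (7^6, after padding to 64x64). Strassen reduces 8 recursive multiplications to 7 at each level.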